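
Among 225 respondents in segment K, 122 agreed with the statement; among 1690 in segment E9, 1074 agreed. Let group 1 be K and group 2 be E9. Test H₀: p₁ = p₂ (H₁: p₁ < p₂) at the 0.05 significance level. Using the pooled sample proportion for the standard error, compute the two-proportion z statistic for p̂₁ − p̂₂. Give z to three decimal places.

p̂₁ = 122/225 = 0.542222, p̂₂ = 1074/1690 = 0.635503.
Pooled p̂ = (122+1074)/(225+1690) = 1196/1915 = 0.624543.
SE = √(p̂(1−p̂)(1/n₁+1/n₂)) = √(0.624543·0.375457·0.00503616) = √(0.00118092) = 0.034365.
z = (0.542222 − 0.635503)/0.034365 = -0.093281/0.034365 = -2.714.
p-value = P(Z < -2.714) ≈ 0.0033; since p < α = 0.05, reject H₀.

z = -2.714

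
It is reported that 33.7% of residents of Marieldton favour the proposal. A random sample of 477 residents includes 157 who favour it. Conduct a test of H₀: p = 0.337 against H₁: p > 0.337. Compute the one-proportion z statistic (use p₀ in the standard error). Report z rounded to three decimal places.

p̂ = 157/477 = 0.32914.
Under H₀, SE = √(0.337·0.663/477) = √(0.000468409) = 0.02164.
z = (0.32914 − 0.337)/0.02164 = -0.00786/0.02164 = -0.363.

z = -0.363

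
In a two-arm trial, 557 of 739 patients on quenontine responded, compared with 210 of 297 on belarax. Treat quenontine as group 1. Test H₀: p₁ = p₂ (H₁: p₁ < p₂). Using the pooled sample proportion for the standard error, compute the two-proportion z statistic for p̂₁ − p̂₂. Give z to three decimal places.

z = 1.549

p̂₁ = 557/739 ≈ 0.75372, p̂₂ = 210/297 ≈ 0.70707.
Pooled p̂ = (557+210)/(739+297) = 767/1036 = 0.74035.
SE = √(p̂(1−p̂)(1/n₁+1/n₂)) = √(0.74035·0.25965·0.00472018) = √(0.000907375) = 0.03012.
z = (0.75372 − 0.70707)/0.03012 = 0.04665/0.03012 = 1.549.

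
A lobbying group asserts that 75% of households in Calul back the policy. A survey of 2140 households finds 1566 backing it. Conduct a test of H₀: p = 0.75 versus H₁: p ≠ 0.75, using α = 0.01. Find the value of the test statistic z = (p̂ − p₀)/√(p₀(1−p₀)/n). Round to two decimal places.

p̂ = 1566/2140 ≈ 0.73178.
Under H₀, SE = √(0.75·0.25/2140) = √(8.76168e-05) = 0.00936.
z = (0.73178 − 0.75)/0.00936 = -0.01822/0.00936 = -1.95.
p-value = 2·P(Z > 1.947) ≈ 0.0515, so at α = 0.01 we fail to reject H₀.

z = -1.95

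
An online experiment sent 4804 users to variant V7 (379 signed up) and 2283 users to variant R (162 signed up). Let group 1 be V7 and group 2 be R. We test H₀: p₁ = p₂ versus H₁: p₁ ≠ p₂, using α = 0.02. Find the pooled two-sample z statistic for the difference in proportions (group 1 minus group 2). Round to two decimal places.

z = 1.18

p̂₁ = 379/4804 ≈ 0.0789, p̂₂ = 162/2283 ≈ 0.0710.
Pooled p̂ = (379+162)/(4804+2283) = 541/7087 = 0.0763.
SE = √(p̂(1−p̂)(1/n₁+1/n₂)) = √(0.0763·0.9237·0.00064618) = √(4.55619e-05) = 0.0067.
z = (0.0789 − 0.0710)/0.0067 = 0.0079/0.0067 = 1.18.
p-value = 2·P(Z > 1.175) ≈ 0.2399. With α = 0.02, fail to reject H₀.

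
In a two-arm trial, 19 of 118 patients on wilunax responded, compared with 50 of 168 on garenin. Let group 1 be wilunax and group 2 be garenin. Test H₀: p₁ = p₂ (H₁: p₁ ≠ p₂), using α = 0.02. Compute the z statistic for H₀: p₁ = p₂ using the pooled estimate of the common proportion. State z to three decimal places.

p̂₁ = 19/118 = 0.16102, p̂₂ = 50/168 = 0.29762.
Pooled p̂ = (19+50)/(118+168) = 69/286 = 0.24126.
SE = √(0.183053 × 0.014427) = 0.05139.
z = (0.16102 − 0.29762)/0.05139 = -0.13660/0.05139 = -2.658.
Two-sided p-value ≈ 2·Φ(−2.658) = 0.0079; since p < α = 0.02, reject H₀.

z = -2.658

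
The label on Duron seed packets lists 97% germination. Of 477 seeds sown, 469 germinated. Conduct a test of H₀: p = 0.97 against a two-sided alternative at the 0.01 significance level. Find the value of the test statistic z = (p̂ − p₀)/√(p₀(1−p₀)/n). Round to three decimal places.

z = 1.694

p̂ = 469/477 = 0.98323.
SE = √(p₀(1−p₀)/n) = √(0.0291/477) = 0.00781.
z = (0.98323 − 0.97)/0.00781 = 0.01323/0.00781 = 1.694.
Two-sided p-value ≈ 2·Φ(−1.694) = 0.0903, so at α = 0.01 we fail to reject H₀.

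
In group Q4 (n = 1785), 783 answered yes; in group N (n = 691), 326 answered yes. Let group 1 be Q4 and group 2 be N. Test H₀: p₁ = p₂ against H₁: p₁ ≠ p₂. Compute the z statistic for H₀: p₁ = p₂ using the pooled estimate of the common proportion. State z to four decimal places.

p̂₁ = 783/1785 ≈ 0.4386555, p̂₂ = 326/691 ≈ 0.4717800.
Pooled p̂ = (783+326)/(1785+691) = 1109/2476 = 0.4478998.
SE = √(0.247286 × 0.0020074) = 0.0222801.
z = (0.4386555 − 0.4717800)/0.0222801 = -0.0331245/0.0222801 = -1.4867.

z = -1.4867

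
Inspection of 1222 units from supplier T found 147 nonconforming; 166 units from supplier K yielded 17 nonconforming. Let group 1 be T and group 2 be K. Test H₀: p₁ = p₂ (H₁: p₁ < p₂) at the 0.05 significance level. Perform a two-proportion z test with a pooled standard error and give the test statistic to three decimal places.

z = 0.670

p̂₁ = 147/1222 = 0.12029, p̂₂ = 17/166 = 0.10241.
Pooled p̂ = (147+17)/(1222+166) = 164/1388 = 0.11816.
SE = √(p̂(1−p̂)(1/n₁+1/n₂)) = √(0.11816·0.88184·0.00684243) = √(0.000712946) = 0.02670.
z = (0.12029 − 0.10241)/0.02670 = 0.01788/0.02670 = 0.670.
p-value = P(Z < 0.670) ≈ 0.7485; since p > α = 0.05, fail to reject H₀.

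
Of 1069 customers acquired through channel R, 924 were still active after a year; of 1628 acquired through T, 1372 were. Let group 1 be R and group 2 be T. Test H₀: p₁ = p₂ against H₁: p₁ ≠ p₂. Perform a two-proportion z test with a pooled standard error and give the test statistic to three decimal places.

z = 1.543

p̂₁ = 924/1069 = 0.864359, p̂₂ = 1372/1628 = 0.842752.
Pooled p̂ = (924+1372)/(1069+1628) = 2296/2697 = 0.851316.
SE = √(0.126577 × 0.0015497) = 0.014006.
z = (0.864359 − 0.842752)/0.014006 = 0.021607/0.014006 = 1.543.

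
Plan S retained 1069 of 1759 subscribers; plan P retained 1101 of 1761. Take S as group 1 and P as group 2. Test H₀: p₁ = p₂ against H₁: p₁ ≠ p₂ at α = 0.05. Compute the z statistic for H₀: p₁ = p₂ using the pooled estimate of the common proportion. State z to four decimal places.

z = -1.0665

p̂₁ = 1069/1759 ≈ 0.607732, p̂₂ = 1101/1761 ≈ 0.625213.
Pooled p̂ = (1069+1101)/(1759+1761) = 2170/3520 = 0.616477.
SE = √(p̂(1−p̂)(1/n₁+1/n₂)) = √(0.616477·0.383523·0.00113636) = √(0.000268674) = 0.016391.
z = (0.607732 − 0.625213)/0.016391 = -0.017481/0.016391 = -1.0665.
Two-sided p-value ≈ 2·Φ(−1.066) = 0.2862. With α = 0.05, fail to reject H₀.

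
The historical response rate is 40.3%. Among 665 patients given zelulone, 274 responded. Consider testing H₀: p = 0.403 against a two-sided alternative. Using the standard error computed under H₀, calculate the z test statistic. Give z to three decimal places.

z = 0.475

p̂ = 274/665 ≈ 0.41203.
SE = √(p₀(1−p₀)/n) = √(0.24059/665) = 0.01902.
z = (0.41203 − 0.403)/0.01902 = 0.00903/0.01902 = 0.475.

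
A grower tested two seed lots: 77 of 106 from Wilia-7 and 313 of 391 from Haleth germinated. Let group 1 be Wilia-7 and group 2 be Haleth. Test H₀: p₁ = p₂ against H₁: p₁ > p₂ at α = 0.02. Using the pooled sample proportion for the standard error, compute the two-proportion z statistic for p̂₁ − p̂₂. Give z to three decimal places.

p̂₁ = 77/106 = 0.72642, p̂₂ = 313/391 = 0.80051.
Pooled p̂ = (77+313)/(106+391) = 390/497 = 0.78471.
SE = √(p̂(1−p̂)(1/n₁+1/n₂)) = √(0.78471·0.21529·0.0119915) = √(0.00202586) = 0.04501.
z = (0.72642 − 0.80051)/0.04501 = -0.07409/0.04501 = -1.646.
p-value = P(Z > -1.646) ≈ 0.9501, so at α = 0.02 we fail to reject H₀.

z = -1.646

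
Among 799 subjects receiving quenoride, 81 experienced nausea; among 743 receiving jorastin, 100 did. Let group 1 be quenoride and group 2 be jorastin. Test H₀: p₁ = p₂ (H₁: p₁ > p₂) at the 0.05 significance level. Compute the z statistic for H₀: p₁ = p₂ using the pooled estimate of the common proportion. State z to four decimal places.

z = -2.0246

p̂₁ = 81/799 = 0.1013767, p̂₂ = 100/743 = 0.1345895.
Pooled p̂ = (81+100)/(799+743) = 181/1542 = 0.1173800.
SE = √(0.103602 × 0.00259746) = 0.0164043.
z = (0.1013767 − 0.1345895)/0.0164043 = -0.0332128/0.0164043 = -2.0246.
p-value = P(Z > -2.025) ≈ 0.9785. With α = 0.05, fail to reject H₀.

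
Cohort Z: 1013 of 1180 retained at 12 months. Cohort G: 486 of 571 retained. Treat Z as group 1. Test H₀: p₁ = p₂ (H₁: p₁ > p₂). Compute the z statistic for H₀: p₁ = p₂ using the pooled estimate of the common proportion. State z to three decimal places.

z = 0.410

p̂₁ = 1013/1180 ≈ 0.85847, p̂₂ = 486/571 ≈ 0.85114.
Pooled p̂ = (1013+486)/(1180+571) = 1499/1751 = 0.85608.
SE = √(0.123205 × 0.00259877) = 0.01789.
z = (0.85847 − 0.85114)/0.01789 = 0.00733/0.01789 = 0.410.
p-value = P(Z > 0.410) ≈ 0.3409.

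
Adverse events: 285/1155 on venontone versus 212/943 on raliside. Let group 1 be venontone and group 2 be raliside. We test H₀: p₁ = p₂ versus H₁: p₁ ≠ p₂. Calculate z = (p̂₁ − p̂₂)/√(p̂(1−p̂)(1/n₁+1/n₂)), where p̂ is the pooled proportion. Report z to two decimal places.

z = 1.18

p̂₁ = 285/1155 ≈ 0.2468, p̂₂ = 212/943 ≈ 0.2248.
Pooled p̂ = (285+212)/(1155+943) = 497/2098 = 0.2369.
SE = √(p̂(1−p̂)(1/n₁+1/n₂)) = √(0.2369·0.7631·0.00192625) = √(0.000348216) = 0.0187.
z = (0.2468 − 0.2248)/0.0187 = 0.0220/0.0187 = 1.18.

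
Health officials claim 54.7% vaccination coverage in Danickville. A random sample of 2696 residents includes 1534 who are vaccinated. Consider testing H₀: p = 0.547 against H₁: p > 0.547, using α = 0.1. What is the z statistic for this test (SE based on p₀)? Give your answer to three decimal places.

p̂ = 1534/2696 = 0.568991.
Under H₀, SE = √(0.547·0.453/2696) = √(9.19106e-05) = 0.009587.
z = (0.568991 − 0.547)/0.009587 = 0.021991/0.009587 = 2.294.
p-value = P(Z > 2.294) ≈ 0.0109. With α = 0.1, reject H₀.

z = 2.294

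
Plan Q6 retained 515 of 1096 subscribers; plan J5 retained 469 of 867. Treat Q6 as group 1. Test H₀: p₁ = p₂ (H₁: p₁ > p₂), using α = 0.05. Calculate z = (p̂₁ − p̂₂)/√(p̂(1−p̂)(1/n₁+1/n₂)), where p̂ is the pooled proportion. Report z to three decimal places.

p̂₁ = 515/1096 ≈ 0.469891, p̂₂ = 469/867 ≈ 0.540946.
Pooled p̂ = (515+469)/(1096+867) = 984/1963 = 0.501274.
SE = √(0.249998 × 0.00206581) = 0.022726.
z = (0.469891 − 0.540946)/0.022726 = -0.071055/0.022726 = -3.127.
p-value = P(Z > -3.127) ≈ 0.9991. With α = 0.05, fail to reject H₀.

z = -3.127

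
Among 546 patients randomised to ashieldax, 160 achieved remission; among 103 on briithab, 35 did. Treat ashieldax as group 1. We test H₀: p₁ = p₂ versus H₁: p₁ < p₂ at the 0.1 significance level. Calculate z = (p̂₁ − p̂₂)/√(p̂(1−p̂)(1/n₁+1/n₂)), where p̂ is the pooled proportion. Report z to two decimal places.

z = -0.95

p̂₁ = 160/546 ≈ 0.2930, p̂₂ = 35/103 ≈ 0.3398.
Pooled p̂ = (160+35)/(546+103) = 195/649 = 0.3005.
SE = √(p̂(1−p̂)(1/n₁+1/n₂)) = √(0.3005·0.6995·0.0115402) = √(0.00242558) = 0.0493.
z = (0.2930 − 0.3398)/0.0493 = -0.0468/0.0493 = -0.95.
p-value = P(Z < -0.950) ≈ 0.1712. With α = 0.1, fail to reject H₀.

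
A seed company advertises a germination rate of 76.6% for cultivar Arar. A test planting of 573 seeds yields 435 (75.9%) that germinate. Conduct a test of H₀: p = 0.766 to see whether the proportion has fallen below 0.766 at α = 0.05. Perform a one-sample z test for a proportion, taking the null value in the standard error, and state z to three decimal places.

z = -0.387

p̂ = 435/573 = 0.75916.
SE = √(p₀(1−p₀)/n) = √(0.17924/573) = 0.01769.
z = (0.75916 − 0.766)/0.01769 = -0.00684/0.01769 = -0.387.
p-value = P(Z < -0.387) ≈ 0.3495, so at α = 0.05 we fail to reject H₀.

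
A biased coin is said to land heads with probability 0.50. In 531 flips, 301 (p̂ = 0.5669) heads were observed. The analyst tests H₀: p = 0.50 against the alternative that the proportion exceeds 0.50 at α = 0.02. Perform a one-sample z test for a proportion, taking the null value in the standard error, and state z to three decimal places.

z = 3.081

p̂ = 301/531 = 0.56685.
SE = √(p₀(1−p₀)/n) = √(0.25/531) = 0.02170.
z = (0.56685 − 0.5)/0.02170 = 0.06685/0.02170 = 3.081.
p-value = P(Z > 3.081) ≈ 0.0010. With α = 0.02, reject H₀.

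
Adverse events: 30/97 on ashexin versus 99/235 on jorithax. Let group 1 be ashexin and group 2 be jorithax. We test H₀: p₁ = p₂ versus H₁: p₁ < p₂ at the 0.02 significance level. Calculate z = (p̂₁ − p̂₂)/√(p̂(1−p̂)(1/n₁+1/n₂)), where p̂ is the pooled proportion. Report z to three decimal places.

z = -1.904

p̂₁ = 30/97 ≈ 0.30928, p̂₂ = 99/235 ≈ 0.42128.
Pooled p̂ = (30+99)/(97+235) = 129/332 = 0.38855.
SE = √(p̂(1−p̂)(1/n₁+1/n₂)) = √(0.38855·0.61145·0.0145646) = √(0.00346025) = 0.05882.
z = (0.30928 − 0.42128)/0.05882 = -0.11200/0.05882 = -1.904.
p-value = P(Z < -1.904) ≈ 0.0285, so at α = 0.02 we fail to reject H₀.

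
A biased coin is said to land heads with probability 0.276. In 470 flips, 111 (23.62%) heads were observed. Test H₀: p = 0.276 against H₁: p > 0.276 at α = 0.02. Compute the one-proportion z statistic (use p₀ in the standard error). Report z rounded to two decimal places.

p̂ = 111/470 = 0.2362.
Standard error under H₀: √(0.276×0.724/470) = 0.0206.
z = (0.2362 − 0.276)/0.0206 = -0.0398/0.0206 = -1.93.
p-value = P(Z > -1.932) ≈ 0.9733. With α = 0.02, fail to reject H₀.

z = -1.93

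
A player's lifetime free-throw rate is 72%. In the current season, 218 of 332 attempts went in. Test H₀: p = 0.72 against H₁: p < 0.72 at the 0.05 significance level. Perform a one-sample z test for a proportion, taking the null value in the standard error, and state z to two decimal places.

p̂ = 218/332 = 0.65663.
Under H₀, SE = √(0.72·0.28/332) = √(0.000607229) = 0.02464.
z = (0.65663 − 0.72)/0.02464 = -0.06337/0.02464 = -2.57.
p-value = P(Z < -2.572) ≈ 0.0051, so at α = 0.05 we reject H₀.

z = -2.57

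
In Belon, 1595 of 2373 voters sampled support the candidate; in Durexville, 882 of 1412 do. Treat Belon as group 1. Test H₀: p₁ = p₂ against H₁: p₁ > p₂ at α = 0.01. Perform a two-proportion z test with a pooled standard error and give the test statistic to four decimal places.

p̂₁ = 1595/2373 = 0.672145, p̂₂ = 882/1412 = 0.624646.
Pooled p̂ = (1595+882)/(2373+1412) = 2477/3785 = 0.654425.
SE = √(p̂(1−p̂)(1/n₁+1/n₂)) = √(0.654425·0.345575·0.00112962) = √(0.000255467) = 0.015983.
z = (0.672145 − 0.624646)/0.015983 = 0.047499/0.015983 = 2.9718.
p-value = P(Z > 2.972) ≈ 0.0015. With α = 0.01, reject H₀.

z = 2.9718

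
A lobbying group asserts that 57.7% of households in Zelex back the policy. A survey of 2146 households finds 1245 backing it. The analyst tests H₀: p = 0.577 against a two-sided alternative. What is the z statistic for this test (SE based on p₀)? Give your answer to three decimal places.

p̂ = 1245/2146 = 0.58015.
Standard error under H₀: √(0.577×0.423/2146) = 0.01066.
z = (0.58015 − 0.577)/0.01066 = 0.00315/0.01066 = 0.295.

z = 0.295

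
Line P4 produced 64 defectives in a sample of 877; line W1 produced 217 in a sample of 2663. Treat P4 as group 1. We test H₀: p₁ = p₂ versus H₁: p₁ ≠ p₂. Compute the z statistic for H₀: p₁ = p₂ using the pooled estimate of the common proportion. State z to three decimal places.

p̂₁ = 64/877 ≈ 0.07298, p̂₂ = 217/2663 ≈ 0.08149.
Pooled p̂ = (64+217)/(877+2663) = 281/3540 = 0.07938.
SE = √(0.0730776 × 0.00151577) = 0.01052.
z = (0.07298 − 0.08149)/0.01052 = -0.00851/0.01052 = -0.809.
Two-sided p-value ≈ 2·Φ(−0.809) = 0.4187.

z = -0.809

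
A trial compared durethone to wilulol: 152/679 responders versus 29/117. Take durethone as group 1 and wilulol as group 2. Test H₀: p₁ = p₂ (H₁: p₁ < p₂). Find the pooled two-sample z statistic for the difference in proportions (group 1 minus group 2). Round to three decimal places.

p̂₁ = 152/679 = 0.22386, p̂₂ = 29/117 = 0.24786.
Pooled p̂ = (152+29)/(679+117) = 181/796 = 0.22739.
SE = √(0.175682 × 0.0100198) = 0.04196.
z = (0.22386 − 0.24786)/0.04196 = -0.02400/0.04196 = -0.572.

z = -0.572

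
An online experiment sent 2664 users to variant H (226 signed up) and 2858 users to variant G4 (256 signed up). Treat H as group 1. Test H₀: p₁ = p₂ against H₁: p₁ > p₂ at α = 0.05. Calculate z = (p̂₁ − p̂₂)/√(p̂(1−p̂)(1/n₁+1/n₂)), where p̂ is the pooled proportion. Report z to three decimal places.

p̂₁ = 226/2664 = 0.084835, p̂₂ = 256/2858 = 0.089573.
Pooled p̂ = (226+256)/(2664+2858) = 482/5522 = 0.087287.
SE = √(p̂(1−p̂)(1/n₁+1/n₂)) = √(0.087287·0.912713·0.00072527) = √(5.7781e-05) = 0.007601.
z = (0.084835 − 0.089573)/0.007601 = -0.004738/0.007601 = -0.623.
p-value = P(Z > -0.623) ≈ 0.7335; since p > α = 0.05, fail to reject H₀.

z = -0.623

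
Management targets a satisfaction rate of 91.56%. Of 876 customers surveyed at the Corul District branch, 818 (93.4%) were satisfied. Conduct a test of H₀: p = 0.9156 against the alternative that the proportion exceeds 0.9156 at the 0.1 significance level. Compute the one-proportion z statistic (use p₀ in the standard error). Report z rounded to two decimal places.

p̂ = 818/876 ≈ 0.9338.
SE = √(p₀(1−p₀)/n) = √(0.077277/876) = 0.0094.
z = (0.9338 − 0.9156)/0.0094 = 0.0182/0.0094 = 1.94.
p-value = P(Z > 1.937) ≈ 0.0264. With α = 0.1, reject H₀.

z = 1.94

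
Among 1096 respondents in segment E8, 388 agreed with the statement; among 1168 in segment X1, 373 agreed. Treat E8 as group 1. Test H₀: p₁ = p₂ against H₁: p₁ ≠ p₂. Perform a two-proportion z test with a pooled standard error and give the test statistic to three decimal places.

p̂₁ = 388/1096 = 0.354015, p̂₂ = 373/1168 = 0.319349.
Pooled p̂ = (388+373)/(1096+1168) = 761/2264 = 0.336131.
SE = √(p̂(1−p̂)(1/n₁+1/n₂)) = √(0.336131·0.663869·0.00176857) = √(0.000394652) = 0.019866.
z = (0.354015 − 0.319349)/0.019866 = 0.034666/0.019866 = 1.745.

z = 1.745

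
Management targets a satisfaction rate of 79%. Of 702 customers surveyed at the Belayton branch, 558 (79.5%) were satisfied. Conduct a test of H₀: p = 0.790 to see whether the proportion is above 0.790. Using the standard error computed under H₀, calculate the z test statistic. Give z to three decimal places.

p̂ = 558/702 = 0.79487.
Under H₀, SE = √(0.79·0.21/702) = √(0.000236325) = 0.01537.
z = (0.79487 − 0.79)/0.01537 = 0.00487/0.01537 = 0.317.

z = 0.317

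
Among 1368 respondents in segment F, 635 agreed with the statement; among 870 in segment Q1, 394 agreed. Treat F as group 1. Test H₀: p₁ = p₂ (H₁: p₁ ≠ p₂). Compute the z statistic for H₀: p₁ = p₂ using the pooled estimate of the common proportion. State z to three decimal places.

p̂₁ = 635/1368 ≈ 0.46418, p̂₂ = 394/870 ≈ 0.45287.
Pooled p̂ = (635+394)/(1368+870) = 1029/2238 = 0.45979.
SE = √(0.248383 × 0.00188042) = 0.02161.
z = (0.46418 − 0.45287)/0.02161 = 0.01131/0.02161 = 0.523.

z = 0.523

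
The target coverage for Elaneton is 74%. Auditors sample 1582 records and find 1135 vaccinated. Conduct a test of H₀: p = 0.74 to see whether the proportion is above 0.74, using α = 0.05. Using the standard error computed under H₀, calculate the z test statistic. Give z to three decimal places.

z = -2.045

p̂ = 1135/1582 ≈ 0.717446.
SE = √(p₀(1−p₀)/n) = √(0.1924/1582) = 0.011028.
z = (0.717446 − 0.74)/0.011028 = -0.022554/0.011028 = -2.045.
p-value = P(Z > -2.045) ≈ 0.9796, so at α = 0.05 we fail to reject H₀.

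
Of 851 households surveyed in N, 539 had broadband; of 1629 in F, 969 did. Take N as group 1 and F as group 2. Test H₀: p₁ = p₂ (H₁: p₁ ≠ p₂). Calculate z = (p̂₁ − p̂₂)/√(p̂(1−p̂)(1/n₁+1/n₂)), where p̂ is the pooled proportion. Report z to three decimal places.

z = 1.866

p̂₁ = 539/851 = 0.63337, p̂₂ = 969/1629 = 0.59484.
Pooled p̂ = (539+969)/(851+1629) = 1508/2480 = 0.60806.
SE = √(0.238322 × 0.00178896) = 0.02065.
z = (0.63337 − 0.59484)/0.02065 = 0.03853/0.02065 = 1.866.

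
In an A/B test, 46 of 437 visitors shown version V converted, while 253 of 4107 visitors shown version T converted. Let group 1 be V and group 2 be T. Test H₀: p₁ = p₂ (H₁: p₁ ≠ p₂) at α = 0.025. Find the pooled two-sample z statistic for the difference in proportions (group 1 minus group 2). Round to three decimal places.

z = 3.500

p̂₁ = 46/437 ≈ 0.105263, p̂₂ = 253/4107 ≈ 0.061602.
Pooled p̂ = (46+253)/(437+4107) = 299/4544 = 0.065801.
SE = √(0.0614713 × 0.00253182) = 0.012475.
z = (0.105263 − 0.061602)/0.012475 = 0.043661/0.012475 = 3.500.
Two-sided p-value ≈ 2·Φ(−3.500) = 0.0005, so at α = 0.025 we reject H₀.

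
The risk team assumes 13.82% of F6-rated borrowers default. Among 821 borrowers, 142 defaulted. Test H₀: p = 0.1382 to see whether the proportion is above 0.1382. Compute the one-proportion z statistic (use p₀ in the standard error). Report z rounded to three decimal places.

z = 2.886

p̂ = 142/821 ≈ 0.172960.
Standard error under H₀: √(0.1382×0.8618/821) = 0.012044.
z = (0.172960 − 0.1382)/0.012044 = 0.034760/0.012044 = 2.886.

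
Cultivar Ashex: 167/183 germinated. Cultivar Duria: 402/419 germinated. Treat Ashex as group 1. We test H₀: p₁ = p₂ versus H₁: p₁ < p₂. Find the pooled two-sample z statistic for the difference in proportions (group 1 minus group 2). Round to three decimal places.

z = -2.323

p̂₁ = 167/183 ≈ 0.91257, p̂₂ = 402/419 ≈ 0.95943.
Pooled p̂ = (167+402)/(183+419) = 569/602 = 0.94518.
SE = √(p̂(1−p̂)(1/n₁+1/n₂)) = √(0.94518·0.05482·0.00785112) = √(0.000406785) = 0.02017.
z = (0.91257 − 0.95943)/0.02017 = -0.04686/0.02017 = -2.323.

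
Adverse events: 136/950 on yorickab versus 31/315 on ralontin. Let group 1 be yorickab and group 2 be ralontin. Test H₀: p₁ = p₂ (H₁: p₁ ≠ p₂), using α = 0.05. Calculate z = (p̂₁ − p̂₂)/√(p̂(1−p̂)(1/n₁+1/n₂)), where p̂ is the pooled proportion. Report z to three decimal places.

p̂₁ = 136/950 = 0.14316, p̂₂ = 31/315 = 0.09841.
Pooled p̂ = (136+31)/(950+315) = 167/1265 = 0.13202.
SE = √(0.114588 × 0.00422723) = 0.02201.
z = (0.14316 − 0.09841)/0.02201 = 0.04475/0.02201 = 2.033.
Two-sided p-value ≈ 2·Φ(−2.033) = 0.0420, so at α = 0.05 we reject H₀.

z = 2.033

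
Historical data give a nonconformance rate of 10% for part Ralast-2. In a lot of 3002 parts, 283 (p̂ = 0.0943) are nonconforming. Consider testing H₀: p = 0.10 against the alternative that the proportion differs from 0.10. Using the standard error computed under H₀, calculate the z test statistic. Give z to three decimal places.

p̂ = 283/3002 ≈ 0.09427.
Under H₀, SE = √(0.1·0.9/3002) = √(2.998e-05) = 0.00548.
z = (0.09427 − 0.1)/0.00548 = -0.00573/0.00548 = -1.046.

z = -1.046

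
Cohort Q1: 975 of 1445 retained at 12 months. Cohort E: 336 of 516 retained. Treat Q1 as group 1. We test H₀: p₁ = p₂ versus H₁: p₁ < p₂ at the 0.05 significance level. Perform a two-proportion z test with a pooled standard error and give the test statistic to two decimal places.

z = 0.98

p̂₁ = 975/1445 ≈ 0.6747, p̂₂ = 336/516 ≈ 0.6512.
Pooled p̂ = (975+336)/(1445+516) = 1311/1961 = 0.6685.
SE = √(0.221595 × 0.00263003) = 0.0241.
z = (0.6747 − 0.6512)/0.0241 = 0.0235/0.0241 = 0.98.
p-value = P(Z < 0.977) ≈ 0.8356, so at α = 0.05 we fail to reject H₀.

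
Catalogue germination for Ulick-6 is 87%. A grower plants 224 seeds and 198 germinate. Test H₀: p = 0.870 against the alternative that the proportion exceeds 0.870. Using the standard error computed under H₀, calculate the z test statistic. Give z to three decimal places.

p̂ = 198/224 = 0.88393.
SE = √(p₀(1−p₀)/n) = √(0.1131/224) = 0.02247.
z = (0.88393 − 0.87)/0.02247 = 0.01393/0.02247 = 0.620.
p-value = P(Z > 0.620) ≈ 0.2677.

z = 0.620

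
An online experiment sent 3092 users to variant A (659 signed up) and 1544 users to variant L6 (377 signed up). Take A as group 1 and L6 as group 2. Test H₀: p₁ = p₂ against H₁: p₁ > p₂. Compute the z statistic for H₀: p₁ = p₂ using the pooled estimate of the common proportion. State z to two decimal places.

p̂₁ = 659/3092 = 0.2131, p̂₂ = 377/1544 = 0.2442.
Pooled p̂ = (659+377)/(3092+1544) = 1036/4636 = 0.2235.
SE = √(0.17353 × 0.000971084) = 0.0130.
z = (0.2131 − 0.2442)/0.0130 = -0.0311/0.0130 = -2.39.
p-value = P(Z > -2.391) ≈ 0.9916.

z = -2.39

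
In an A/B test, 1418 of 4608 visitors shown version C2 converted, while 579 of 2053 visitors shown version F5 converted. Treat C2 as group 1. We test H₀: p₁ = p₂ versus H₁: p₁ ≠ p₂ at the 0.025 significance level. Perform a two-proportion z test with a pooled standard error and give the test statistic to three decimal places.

p̂₁ = 1418/4608 ≈ 0.307726, p̂₂ = 579/2053 ≈ 0.282026.
Pooled p̂ = (1418+579)/(4608+2053) = 1997/6661 = 0.299805.
SE = √(p̂(1−p̂)(1/n₁+1/n₂)) = √(0.299805·0.700195·0.000704106) = √(0.000147807) = 0.012158.
z = (0.307726 − 0.282026)/0.012158 = 0.025700/0.012158 = 2.114.
Two-sided p-value ≈ 2·Φ(−2.114) = 0.0345. With α = 0.025, fail to reject H₀.

z = 2.114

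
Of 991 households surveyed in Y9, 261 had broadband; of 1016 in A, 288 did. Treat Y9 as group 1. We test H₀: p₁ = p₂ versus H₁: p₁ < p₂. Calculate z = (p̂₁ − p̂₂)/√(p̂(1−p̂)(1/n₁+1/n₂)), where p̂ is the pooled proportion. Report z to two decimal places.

p̂₁ = 261/991 ≈ 0.2634, p̂₂ = 288/1016 ≈ 0.2835.
Pooled p̂ = (261+288)/(991+1016) = 549/2007 = 0.2735.
SE = √(p̂(1−p̂)(1/n₁+1/n₂)) = √(0.2735·0.7265·0.00199333) = √(0.000396109) = 0.0199.
z = (0.2634 − 0.2835)/0.0199 = -0.0201/0.0199 = -1.01.
p-value = P(Z < -1.010) ≈ 0.1563.

z = -1.01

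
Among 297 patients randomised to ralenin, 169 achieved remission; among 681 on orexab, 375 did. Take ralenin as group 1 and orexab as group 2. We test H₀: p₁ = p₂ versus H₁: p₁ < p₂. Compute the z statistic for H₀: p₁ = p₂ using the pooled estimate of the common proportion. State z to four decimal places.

z = 0.5315

p̂₁ = 169/297 = 0.569024, p̂₂ = 375/681 = 0.550661.
Pooled p̂ = (169+375)/(297+681) = 544/978 = 0.556237.
SE = √(p̂(1−p̂)(1/n₁+1/n₂)) = √(0.556237·0.443763·0.00483543) = √(0.00119357) = 0.034548.
z = (0.569024 − 0.550661)/0.034548 = 0.018363/0.034548 = 0.5315.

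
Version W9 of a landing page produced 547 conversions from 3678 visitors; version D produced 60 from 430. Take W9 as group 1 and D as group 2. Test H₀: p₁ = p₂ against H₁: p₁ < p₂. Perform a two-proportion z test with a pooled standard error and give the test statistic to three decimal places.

p̂₁ = 547/3678 ≈ 0.14872, p̂₂ = 60/430 ≈ 0.13953.
Pooled p̂ = (547+60)/(3678+430) = 607/4108 = 0.14776.
SE = √(p̂(1−p̂)(1/n₁+1/n₂)) = √(0.14776·0.85224·0.00259747) = √(0.000327092) = 0.01809.
z = (0.14872 − 0.13953)/0.01809 = 0.00919/0.01809 = 0.508.

z = 0.508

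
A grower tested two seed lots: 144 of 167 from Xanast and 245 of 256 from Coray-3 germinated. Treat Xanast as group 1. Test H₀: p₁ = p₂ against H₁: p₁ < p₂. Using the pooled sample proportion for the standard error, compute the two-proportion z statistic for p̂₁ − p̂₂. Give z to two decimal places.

z = -3.50

p̂₁ = 144/167 = 0.86228, p̂₂ = 245/256 = 0.95703.
Pooled p̂ = (144+245)/(167+256) = 389/423 = 0.91962.
SE = √(p̂(1−p̂)(1/n₁+1/n₂)) = √(0.91962·0.08038·0.00989427) = √(0.000731361) = 0.02704.
z = (0.86228 − 0.95703)/0.02704 = -0.09475/0.02704 = -3.50.
p-value = P(Z < -3.504) ≈ 0.0002.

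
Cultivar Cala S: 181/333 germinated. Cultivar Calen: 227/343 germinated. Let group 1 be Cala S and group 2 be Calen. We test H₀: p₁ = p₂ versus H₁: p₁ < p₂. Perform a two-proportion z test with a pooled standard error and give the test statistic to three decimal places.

z = -3.143

p̂₁ = 181/333 ≈ 0.54354, p̂₂ = 227/343 ≈ 0.66181.
Pooled p̂ = (181+227)/(333+343) = 408/676 = 0.60355.
SE = √(0.239277 × 0.00591845) = 0.03763.
z = (0.54354 − 0.66181)/0.03763 = -0.11827/0.03763 = -3.143.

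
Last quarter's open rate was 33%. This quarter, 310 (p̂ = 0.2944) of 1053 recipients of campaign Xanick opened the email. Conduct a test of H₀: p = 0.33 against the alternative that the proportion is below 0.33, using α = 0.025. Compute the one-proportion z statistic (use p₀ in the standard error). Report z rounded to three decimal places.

z = -2.457

p̂ = 310/1053 ≈ 0.29440.
Under H₀, SE = √(0.33·0.67/1053) = √(0.000209972) = 0.01449.
z = (0.29440 − 0.33)/0.01449 = -0.03560/0.01449 = -2.457.
p-value = P(Z < -2.457) ≈ 0.0070. With α = 0.025, reject H₀.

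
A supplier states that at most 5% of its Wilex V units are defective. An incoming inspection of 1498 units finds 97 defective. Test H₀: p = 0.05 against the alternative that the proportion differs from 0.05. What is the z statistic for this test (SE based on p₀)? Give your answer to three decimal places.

p̂ = 97/1498 = 0.06475.
Standard error under H₀: √(0.05×0.95/1498) = 0.00563.
z = (0.06475 − 0.05)/0.00563 = 0.01475/0.00563 = 2.620.
p-value = 2·P(Z > 2.620) ≈ 0.0088.

z = 2.620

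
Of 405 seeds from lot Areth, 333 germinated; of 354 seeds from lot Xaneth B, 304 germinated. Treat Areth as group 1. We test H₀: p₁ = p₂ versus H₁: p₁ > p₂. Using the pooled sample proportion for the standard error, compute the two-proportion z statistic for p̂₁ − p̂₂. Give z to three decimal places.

z = -1.367

p̂₁ = 333/405 ≈ 0.822222, p̂₂ = 304/354 ≈ 0.858757.
Pooled p̂ = (333+304)/(405+354) = 637/759 = 0.839262.
SE = √(0.134901 × 0.00529399) = 0.026724.
z = (0.822222 − 0.858757)/0.026724 = -0.036535/0.026724 = -1.367.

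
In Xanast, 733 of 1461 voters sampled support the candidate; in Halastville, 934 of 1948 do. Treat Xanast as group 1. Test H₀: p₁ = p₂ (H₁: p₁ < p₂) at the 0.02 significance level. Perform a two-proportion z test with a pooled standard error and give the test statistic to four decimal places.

p̂₁ = 733/1461 ≈ 0.501711, p̂₂ = 934/1948 ≈ 0.479466.
Pooled p̂ = (733+934)/(1461+1948) = 1667/3409 = 0.489000.
SE = √(p̂(1−p̂)(1/n₁+1/n₂)) = √(0.489000·0.511000·0.00119781) = √(0.000299307) = 0.017301.
z = (0.501711 − 0.479466)/0.017301 = 0.022245/0.017301 = 1.2858.
p-value = P(Z < 1.286) ≈ 0.9007. With α = 0.02, fail to reject H₀.

z = 1.2858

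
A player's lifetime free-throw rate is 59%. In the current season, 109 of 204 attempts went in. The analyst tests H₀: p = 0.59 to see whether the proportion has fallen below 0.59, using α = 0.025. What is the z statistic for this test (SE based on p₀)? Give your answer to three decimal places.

p̂ = 109/204 = 0.53431.
SE = √(p₀(1−p₀)/n) = √(0.2419/204) = 0.03444.
z = (0.53431 − 0.59)/0.03444 = -0.05569/0.03444 = -1.617.
p-value = P(Z < -1.617) ≈ 0.0529. With α = 0.025, fail to reject H₀.

z = -1.617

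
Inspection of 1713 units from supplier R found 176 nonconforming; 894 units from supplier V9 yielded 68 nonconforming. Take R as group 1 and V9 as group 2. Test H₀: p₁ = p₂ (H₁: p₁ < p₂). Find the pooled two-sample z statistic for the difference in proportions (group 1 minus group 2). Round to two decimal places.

z = 2.22

p̂₁ = 176/1713 = 0.1027, p̂₂ = 68/894 = 0.0761.
Pooled p̂ = (176+68)/(1713+894) = 244/2607 = 0.0936.
SE = √(0.0848343 × 0.00170234) = 0.0120.
z = (0.1027 − 0.0761)/0.0120 = 0.0266/0.0120 = 2.22.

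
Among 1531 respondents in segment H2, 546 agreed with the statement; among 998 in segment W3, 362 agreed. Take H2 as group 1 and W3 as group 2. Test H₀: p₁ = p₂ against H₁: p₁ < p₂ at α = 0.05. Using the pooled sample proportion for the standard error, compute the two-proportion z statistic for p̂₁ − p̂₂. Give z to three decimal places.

p̂₁ = 546/1531 = 0.356630, p̂₂ = 362/998 = 0.362725.
Pooled p̂ = (546+362)/(1531+998) = 908/2529 = 0.359035.
SE = √(p̂(1−p̂)(1/n₁+1/n₂)) = √(0.359035·0.640965·0.00165517) = √(0.000380903) = 0.019517.
z = (0.356630 − 0.362725)/0.019517 = -0.006095/0.019517 = -0.312.
p-value = P(Z < -0.312) ≈ 0.3774, so at α = 0.05 we fail to reject H₀.

z = -0.312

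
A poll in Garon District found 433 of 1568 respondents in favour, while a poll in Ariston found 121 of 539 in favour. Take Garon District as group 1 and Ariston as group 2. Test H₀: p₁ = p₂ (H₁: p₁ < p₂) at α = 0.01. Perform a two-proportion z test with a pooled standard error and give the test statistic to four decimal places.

z = 2.3502

p̂₁ = 433/1568 = 0.2761480, p̂₂ = 121/539 = 0.2244898.
Pooled p̂ = (433+121)/(1568+539) = 554/2107 = 0.2629331.
SE = √(p̂(1−p̂)(1/n₁+1/n₂)) = √(0.2629331·0.7370669·0.00249304) = √(0.00048315) = 0.0219807.
z = (0.2761480 − 0.2244898)/0.0219807 = 0.0516582/0.0219807 = 2.3502.
p-value = P(Z < 2.350) ≈ 0.9906, so at α = 0.01 we fail to reject H₀.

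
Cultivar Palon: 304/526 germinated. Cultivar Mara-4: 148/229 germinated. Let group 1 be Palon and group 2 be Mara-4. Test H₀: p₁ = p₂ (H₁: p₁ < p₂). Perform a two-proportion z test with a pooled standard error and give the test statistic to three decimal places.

p̂₁ = 304/526 ≈ 0.57795, p̂₂ = 148/229 ≈ 0.64629.
Pooled p̂ = (304+148)/(526+229) = 452/755 = 0.59868.
SE = √(0.240263 × 0.00626795) = 0.03881.
z = (0.57795 − 0.64629)/0.03881 = -0.06834/0.03881 = -1.761.

z = -1.761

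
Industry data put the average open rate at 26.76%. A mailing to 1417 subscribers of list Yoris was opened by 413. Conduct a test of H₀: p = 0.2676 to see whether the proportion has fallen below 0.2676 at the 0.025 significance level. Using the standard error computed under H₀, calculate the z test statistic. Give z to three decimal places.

p̂ = 413/1417 = 0.29146.
SE = √(p₀(1−p₀)/n) = √(0.19599/1417) = 0.01176.
z = (0.29146 − 0.2676)/0.01176 = 0.02386/0.01176 = 2.029.
p-value = P(Z < 2.029) ≈ 0.9788; since p > α = 0.025, fail to reject H₀.

z = 2.029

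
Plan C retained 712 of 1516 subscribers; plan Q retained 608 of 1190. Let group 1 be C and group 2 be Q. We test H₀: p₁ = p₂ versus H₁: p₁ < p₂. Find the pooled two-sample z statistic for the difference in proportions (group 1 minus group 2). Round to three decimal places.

p̂₁ = 712/1516 = 0.469657, p̂₂ = 608/1190 = 0.510924.
Pooled p̂ = (712+608)/(1516+1190) = 1320/2706 = 0.487805.
SE = √(p̂(1−p̂)(1/n₁+1/n₂)) = √(0.487805·0.512195·0.00149997) = √(0.000374769) = 0.019359.
z = (0.469657 − 0.510924)/0.019359 = -0.041267/0.019359 = -2.132.

z = -2.132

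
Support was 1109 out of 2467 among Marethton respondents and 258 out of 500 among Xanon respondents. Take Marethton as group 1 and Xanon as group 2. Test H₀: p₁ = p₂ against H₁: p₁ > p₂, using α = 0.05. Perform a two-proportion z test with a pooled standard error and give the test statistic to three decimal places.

p̂₁ = 1109/2467 = 0.44953, p̂₂ = 258/500 = 0.51600.
Pooled p̂ = (1109+258)/(2467+500) = 1367/2967 = 0.46073.
SE = √(p̂(1−p̂)(1/n₁+1/n₂)) = √(0.46073·0.53927·0.00240535) = √(0.000597629) = 0.02445.
z = (0.44953 − 0.51600)/0.02445 = -0.06647/0.02445 = -2.719.
p-value = P(Z > -2.719) ≈ 0.9967; since p > α = 0.05, fail to reject H₀.

z = -2.719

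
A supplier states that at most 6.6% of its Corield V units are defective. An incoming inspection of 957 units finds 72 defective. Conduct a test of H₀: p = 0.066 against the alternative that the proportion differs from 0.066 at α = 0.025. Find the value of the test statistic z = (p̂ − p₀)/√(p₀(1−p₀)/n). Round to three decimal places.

p̂ = 72/957 ≈ 0.07524.
Under H₀, SE = √(0.066·0.934/957) = √(6.44138e-05) = 0.00803.
z = (0.07524 − 0.066)/0.00803 = 0.00924/0.00803 = 1.151.
p-value = 2·P(Z > 1.151) ≈ 0.2499; since p > α = 0.025, fail to reject H₀.

z = 1.151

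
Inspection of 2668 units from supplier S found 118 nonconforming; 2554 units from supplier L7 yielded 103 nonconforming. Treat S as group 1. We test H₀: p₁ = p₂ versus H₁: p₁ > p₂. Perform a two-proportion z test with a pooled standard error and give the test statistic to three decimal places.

z = 0.700

p̂₁ = 118/2668 ≈ 0.04423, p̂₂ = 103/2554 ≈ 0.04033.
Pooled p̂ = (118+103)/(2668+2554) = 221/5222 = 0.04232.
SE = √(p̂(1−p̂)(1/n₁+1/n₂)) = √(0.04232·0.95768·0.000766355) = √(3.10603e-05) = 0.00557.
z = (0.04423 − 0.04033)/0.00557 = 0.00390/0.00557 = 0.700.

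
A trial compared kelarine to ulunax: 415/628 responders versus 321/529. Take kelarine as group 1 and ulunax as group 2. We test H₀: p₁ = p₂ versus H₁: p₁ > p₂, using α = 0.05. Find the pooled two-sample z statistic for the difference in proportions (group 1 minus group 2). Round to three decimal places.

p̂₁ = 415/628 ≈ 0.66083, p̂₂ = 321/529 ≈ 0.60681.
Pooled p̂ = (415+321)/(628+529) = 736/1157 = 0.63613.
SE = √(0.231469 × 0.00348272) = 0.02839.
z = (0.66083 − 0.60681)/0.02839 = 0.05402/0.02839 = 1.903.
p-value = P(Z > 1.903) ≈ 0.0285; since p < α = 0.05, reject H₀.

z = 1.903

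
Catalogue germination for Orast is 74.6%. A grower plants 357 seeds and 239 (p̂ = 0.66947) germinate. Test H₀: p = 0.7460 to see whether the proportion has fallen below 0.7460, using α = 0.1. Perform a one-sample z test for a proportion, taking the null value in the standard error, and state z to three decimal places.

z = -3.322

p̂ = 239/357 = 0.66947.
Standard error under H₀: √(0.746×0.254/357) = 0.02304.
z = (0.66947 − 0.746)/0.02304 = -0.07653/0.02304 = -3.322.
p-value = P(Z < -3.322) ≈ 0.0004. With α = 0.1, reject H₀.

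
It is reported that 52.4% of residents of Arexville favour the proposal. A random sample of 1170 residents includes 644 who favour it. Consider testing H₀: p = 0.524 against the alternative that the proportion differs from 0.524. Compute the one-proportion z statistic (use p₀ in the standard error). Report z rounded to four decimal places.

p̂ = 644/1170 ≈ 0.5504274.
Under H₀, SE = √(0.524·0.476/1170) = √(0.000213183) = 0.0146008.
z = (0.5504274 − 0.524)/0.0146008 = 0.0264274/0.0146008 = 1.8100.
Two-sided p-value ≈ 2·Φ(−1.810) = 0.0703.

z = 1.8100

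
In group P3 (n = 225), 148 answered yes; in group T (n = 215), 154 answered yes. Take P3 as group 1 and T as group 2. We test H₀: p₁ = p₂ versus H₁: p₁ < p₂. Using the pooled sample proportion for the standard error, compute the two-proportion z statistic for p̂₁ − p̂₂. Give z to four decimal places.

p̂₁ = 148/225 ≈ 0.657778, p̂₂ = 154/215 ≈ 0.716279.
Pooled p̂ = (148+154)/(225+215) = 302/440 = 0.686364.
SE = √(p̂(1−p̂)(1/n₁+1/n₂)) = √(0.686364·0.313636·0.00909561) = √(0.001958) = 0.044249.
z = (0.657778 − 0.716279)/0.044249 = -0.058501/0.044249 = -1.3221.
p-value = P(Z < -1.322) ≈ 0.0931.

z = -1.3221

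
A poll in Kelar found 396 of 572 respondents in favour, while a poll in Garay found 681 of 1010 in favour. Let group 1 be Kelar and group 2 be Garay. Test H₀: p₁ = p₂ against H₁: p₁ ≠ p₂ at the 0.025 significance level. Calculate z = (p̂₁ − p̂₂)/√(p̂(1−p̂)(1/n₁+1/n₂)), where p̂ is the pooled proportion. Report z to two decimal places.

z = 0.74

p̂₁ = 396/572 ≈ 0.6923, p̂₂ = 681/1010 ≈ 0.6743.
Pooled p̂ = (396+681)/(572+1010) = 1077/1582 = 0.6808.
SE = √(0.217317 × 0.00273835) = 0.0244.
z = (0.6923 − 0.6743)/0.0244 = 0.0180/0.0244 = 0.74.
Two-sided p-value ≈ 2·Φ(−0.740) = 0.4593, so at α = 0.025 we fail to reject H₀.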